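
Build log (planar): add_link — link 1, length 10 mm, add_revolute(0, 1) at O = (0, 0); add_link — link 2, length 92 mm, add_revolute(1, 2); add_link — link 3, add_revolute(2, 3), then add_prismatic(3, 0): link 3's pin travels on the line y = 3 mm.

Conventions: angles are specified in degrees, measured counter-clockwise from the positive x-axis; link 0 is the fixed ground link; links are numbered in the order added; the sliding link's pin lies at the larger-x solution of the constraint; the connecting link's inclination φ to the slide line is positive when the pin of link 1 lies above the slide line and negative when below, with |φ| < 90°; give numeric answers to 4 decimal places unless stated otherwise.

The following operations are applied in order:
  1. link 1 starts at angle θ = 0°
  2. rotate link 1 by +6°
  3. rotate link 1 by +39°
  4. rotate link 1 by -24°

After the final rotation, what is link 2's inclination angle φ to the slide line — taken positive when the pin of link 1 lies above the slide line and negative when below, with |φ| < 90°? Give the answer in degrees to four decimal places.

geometry: r = 10 mm, L = 92 mm, e = 3 mm; θ starts at 0°
rotate link 1 by +6°: θ ← 0° +6° = 6°
rotate link 1 by +39°: θ ← 6° +39° = 45°
rotate link 1 by -24°: θ ← 45° -24° = 21°
h = r sin θ − e = 3.583679 − 3 = 0.583679
sin φ = h / L = 0.583679 / 92 = 0.00634434
φ = arcsin(0.00634434) = 0.363506°

0.3635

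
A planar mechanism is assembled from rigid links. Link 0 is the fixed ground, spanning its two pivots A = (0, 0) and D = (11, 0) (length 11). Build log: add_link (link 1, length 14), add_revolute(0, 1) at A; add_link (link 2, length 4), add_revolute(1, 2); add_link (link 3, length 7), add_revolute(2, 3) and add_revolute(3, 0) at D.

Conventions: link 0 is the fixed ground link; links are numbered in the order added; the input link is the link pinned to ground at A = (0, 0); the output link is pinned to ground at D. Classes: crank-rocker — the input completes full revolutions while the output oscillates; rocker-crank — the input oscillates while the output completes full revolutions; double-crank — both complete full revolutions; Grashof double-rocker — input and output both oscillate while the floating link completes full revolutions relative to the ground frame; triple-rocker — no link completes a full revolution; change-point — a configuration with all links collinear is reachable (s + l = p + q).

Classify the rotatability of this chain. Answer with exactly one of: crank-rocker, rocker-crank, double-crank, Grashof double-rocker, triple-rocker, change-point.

lengths: ground=11, input=14, coupler=4, output=7
sorted: s=4 (shortest), l=14 (longest), p+q=18
s + l = 18 vs p + q = 18
s + l = p + q → change-point (collinear configuration reachable)

change-point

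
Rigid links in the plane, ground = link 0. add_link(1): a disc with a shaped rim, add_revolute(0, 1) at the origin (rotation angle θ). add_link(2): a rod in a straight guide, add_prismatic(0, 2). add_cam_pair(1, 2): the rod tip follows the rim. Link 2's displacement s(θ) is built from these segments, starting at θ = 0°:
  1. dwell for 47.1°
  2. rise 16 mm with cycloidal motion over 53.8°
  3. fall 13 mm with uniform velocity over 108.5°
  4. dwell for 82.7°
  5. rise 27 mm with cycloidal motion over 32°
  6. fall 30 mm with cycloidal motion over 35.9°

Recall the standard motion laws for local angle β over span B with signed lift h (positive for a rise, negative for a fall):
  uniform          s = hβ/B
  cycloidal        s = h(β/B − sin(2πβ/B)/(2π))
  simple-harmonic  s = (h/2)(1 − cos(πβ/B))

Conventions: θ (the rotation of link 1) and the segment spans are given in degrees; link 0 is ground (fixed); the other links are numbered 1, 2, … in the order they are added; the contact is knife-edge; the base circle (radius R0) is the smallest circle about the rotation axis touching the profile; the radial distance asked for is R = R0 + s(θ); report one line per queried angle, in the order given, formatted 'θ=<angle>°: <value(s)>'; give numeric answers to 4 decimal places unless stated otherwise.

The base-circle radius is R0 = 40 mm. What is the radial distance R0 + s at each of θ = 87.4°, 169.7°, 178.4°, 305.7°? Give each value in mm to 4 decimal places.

segment 1 (0° to 47.1°, dwell): s unchanged at 0.0000
θ = 87.4° falls in segment 2 (47.1° to 100.9°, cycloidal, h = 16): β = 87.4 − 47.1 = 40.3°, B = 53.8°; Δs = 16·(0.7491 − sin(2π·0.7491)/(2π)) = 14.5316; s = 0.0000 + 14.5316 = 14.5316
segment 2 (47.1° to 100.9°, cycloidal, h = 16) is passed completely: s = 0.0000 + (16) = 16.0000
θ = 169.7° falls in segment 3 (100.9° to 209.4°, uniform, h = -13): β = 169.7 − 100.9 = 68.8°, B = 108.5°; Δs = -13·68.8/108.5 = -8.2433; s = 16.0000 − 8.2433 = 7.7567
θ = 178.4° falls in segment 3 (100.9° to 209.4°, uniform, h = -13): β = 178.4 − 100.9 = 77.5°, B = 108.5°; Δs = -13·77.5/108.5 = -9.2857; s = 16.0000 − 9.2857 = 6.7143
segment 3 (100.9° to 209.4°, uniform, h = -13) is passed completely: s = 16.0000 + (-13) = 3.0000
segment 4 (209.4° to 292.1°, dwell): s unchanged at 3.0000
θ = 305.7° falls in segment 5 (292.1° to 324.1°, cycloidal, h = 27): β = 305.7 − 292.1 = 13.6°, B = 32°; Δs = 27·(0.4250 − sin(2π·0.4250)/(2π)) = 9.5241; s = 3.0000 + 9.5241 = 12.5241
θ=87.4°: R = R0 + s = 40 + 14.5316 = 54.5316
θ=169.7°: R = R0 + s = 40 + 7.7567 = 47.7567
θ=178.4°: R = R0 + s = 40 + 6.7143 = 46.7143
θ=305.7°: R = R0 + s = 40 + 12.5241 = 52.5241

θ=87.4°: 54.5316
θ=169.7°: 47.7567
θ=178.4°: 46.7143
θ=305.7°: 52.5241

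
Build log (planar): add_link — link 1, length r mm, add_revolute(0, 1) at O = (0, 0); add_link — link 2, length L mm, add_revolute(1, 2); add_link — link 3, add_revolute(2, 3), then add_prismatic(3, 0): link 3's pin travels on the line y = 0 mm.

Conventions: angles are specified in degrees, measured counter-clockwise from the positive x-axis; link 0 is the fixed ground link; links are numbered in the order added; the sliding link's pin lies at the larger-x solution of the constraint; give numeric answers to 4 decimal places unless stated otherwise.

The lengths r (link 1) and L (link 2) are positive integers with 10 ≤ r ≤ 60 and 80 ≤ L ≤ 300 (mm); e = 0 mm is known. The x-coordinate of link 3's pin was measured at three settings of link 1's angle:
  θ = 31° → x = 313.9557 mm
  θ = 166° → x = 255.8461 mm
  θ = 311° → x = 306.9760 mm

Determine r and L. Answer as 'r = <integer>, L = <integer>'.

constraint per measurement: (x − r cos θ)² + (r sin θ − e)² = L²
subtracting the θ₁ and θ₂ equations cancels the r² and L² terms:
r = (x₁² − x₂²) / (2[(x₁cos θ₁ + e sin θ₁) − (x₂cos θ₂ + e sin θ₂)]) = 32.0000 → r = 32
L² = (x₁ − r cos θ₁)² + (r sin θ₁ − e)² = 82368.9777 → L = 287.0000 → L = 287
check at θ₃=311°: x = 306.9760 (printed 306.9760) ✓

r = 32, L = 287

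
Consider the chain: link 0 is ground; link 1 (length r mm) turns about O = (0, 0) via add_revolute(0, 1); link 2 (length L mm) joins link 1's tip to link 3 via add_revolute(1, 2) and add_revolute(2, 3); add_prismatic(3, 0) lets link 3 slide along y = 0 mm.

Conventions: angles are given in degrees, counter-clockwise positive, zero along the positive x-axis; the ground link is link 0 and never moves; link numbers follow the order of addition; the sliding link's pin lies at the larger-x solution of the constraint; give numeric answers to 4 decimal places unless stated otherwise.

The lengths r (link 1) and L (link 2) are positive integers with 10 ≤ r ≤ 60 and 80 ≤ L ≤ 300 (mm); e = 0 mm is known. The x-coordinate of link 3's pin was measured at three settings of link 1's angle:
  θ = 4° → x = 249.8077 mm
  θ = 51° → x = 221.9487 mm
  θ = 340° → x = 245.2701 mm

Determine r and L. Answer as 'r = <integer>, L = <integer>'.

constraint per measurement: (x − r cos θ)² + (r sin θ − e)² = L²
subtracting the θ₁ and θ₂ equations cancels the r² and L² terms:
r = (x₁² − x₂²) / (2[(x₁cos θ₁ + e sin θ₁) − (x₂cos θ₂ + e sin θ₂)]) = 59.9999 → r = 60
L² = (x₁ − r cos θ₁)² + (r sin θ₁ − e)² = 36099.9853 → L = 190.0000 → L = 190
check at θ₃=340°: x = 245.2701 (printed 245.2701) ✓

r = 60, L = 190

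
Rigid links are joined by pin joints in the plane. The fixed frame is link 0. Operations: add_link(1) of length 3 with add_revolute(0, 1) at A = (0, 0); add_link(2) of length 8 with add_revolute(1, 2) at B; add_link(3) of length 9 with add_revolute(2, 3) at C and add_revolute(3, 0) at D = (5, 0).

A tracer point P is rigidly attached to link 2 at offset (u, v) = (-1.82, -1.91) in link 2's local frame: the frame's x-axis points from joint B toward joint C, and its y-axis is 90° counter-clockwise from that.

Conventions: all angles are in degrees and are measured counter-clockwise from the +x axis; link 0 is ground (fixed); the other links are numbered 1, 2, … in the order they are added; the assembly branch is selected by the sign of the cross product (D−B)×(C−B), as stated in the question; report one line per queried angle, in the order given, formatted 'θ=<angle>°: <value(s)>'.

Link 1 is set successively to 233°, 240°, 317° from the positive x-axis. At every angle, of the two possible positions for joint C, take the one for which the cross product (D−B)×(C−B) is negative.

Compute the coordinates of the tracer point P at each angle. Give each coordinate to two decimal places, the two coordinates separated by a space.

A=(0,0), D=(5.00,0)
θ=233°: B = A + 3.00·(cos233°, sin233°) = (-1.8054, -2.3959)
θ=233°: |BD| = 7.2149
θ=233°: circle(B,8.00) ∩ circle(D,9.00): a=2.4293, h=7.6222
θ=233°:   candidates: C₊=(-2.0452,5.6005) cross=54.993; C₋=(3.0172,-8.7789) cross=-54.993
θ=233°:   branch - wants cross < 0 → take C=(3.0172,-8.7789) (cross=-54.993)
θ=233°: ex = (C−B)/|BC| = (0.6028,-0.7979); ey = (0.7979,0.6028)
θ=233°: P = B + -1.82·ex + -1.91·ey = (-4.4265,-2.0952)
θ=240°: B = A + 3.00·(cos240°, sin240°) = (-1.5000, -2.5981)
θ=240°: |BD| = 7.0000
θ=240°: circle(B,8.00) ∩ circle(D,9.00): a=2.2857, h=7.6665
θ=240°:   candidates: C₊=(-2.2230,5.3692) cross=53.666; C₋=(3.4679,-8.8686) cross=-53.666
θ=240°:   branch - wants cross < 0 → take C=(3.4679,-8.8686) (cross=-53.666)
θ=240°: ex = (C−B)/|BC| = (0.6210,-0.7838); ey = (0.7838,0.6210)
θ=240°: P = B + -1.82·ex + -1.91·ey = (-4.1273,-2.3576)
θ=317°: B = A + 3.00·(cos317°, sin317°) = (2.1941, -2.0460)
θ=317°: |BD| = 3.4727
θ=317°: circle(B,8.00) ∩ circle(D,9.00): a=-0.7114, h=7.9683
θ=317°:   candidates: C₊=(-3.0754,3.9734) cross=27.671; C₋=(6.3140,-8.9036) cross=-27.671
θ=317°:   branch - wants cross < 0 → take C=(6.3140,-8.9036) (cross=-27.671)
θ=317°: ex = (C−B)/|BC| = (0.5150,-0.8572); ey = (0.8572,0.5150)
θ=317°: P = B + -1.82·ex + -1.91·ey = (-0.3805,-1.4695)

θ=233°: -4.43 -2.10
θ=240°: -4.13 -2.36
θ=317°: -0.38 -1.47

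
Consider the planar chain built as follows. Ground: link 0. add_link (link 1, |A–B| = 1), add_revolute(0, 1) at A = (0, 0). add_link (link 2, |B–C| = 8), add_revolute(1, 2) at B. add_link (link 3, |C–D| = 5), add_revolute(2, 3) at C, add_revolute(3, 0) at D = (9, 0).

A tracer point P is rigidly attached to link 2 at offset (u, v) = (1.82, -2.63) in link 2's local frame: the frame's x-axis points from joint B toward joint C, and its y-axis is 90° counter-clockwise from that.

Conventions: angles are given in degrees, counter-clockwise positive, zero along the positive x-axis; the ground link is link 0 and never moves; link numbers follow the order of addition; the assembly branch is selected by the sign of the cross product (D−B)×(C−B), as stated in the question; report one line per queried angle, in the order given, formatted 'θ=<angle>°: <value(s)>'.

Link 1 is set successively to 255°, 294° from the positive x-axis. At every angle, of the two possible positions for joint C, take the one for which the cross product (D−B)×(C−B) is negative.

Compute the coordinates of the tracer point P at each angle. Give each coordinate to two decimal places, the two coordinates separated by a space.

A=(0,0), D=(9.00,0)
θ=255°: B = A + 1.00·(cos255°, sin255°) = (-0.2588, -0.9659)
θ=255°: |BD| = 9.3091
θ=255°: circle(B,8.00) ∩ circle(D,5.00): a=6.7493, h=4.2950
θ=255°:   candidates: C₊=(6.0084,4.0063) cross=39.983; C₋=(6.8997,-4.5375) cross=-39.983
θ=255°:   branch - wants cross < 0 → take C=(6.8997,-4.5375) (cross=-39.983)
θ=255°: ex = (C−B)/|BC| = (0.8948,-0.4464); ey = (0.4464,0.8948)
θ=255°: P = B + 1.82·ex + -2.63·ey = (0.1956,-4.1318)
θ=294°: B = A + 1.00·(cos294°, sin294°) = (0.4067, -0.9135)
θ=294°: |BD| = 8.6417
θ=294°: circle(B,8.00) ∩ circle(D,5.00): a=6.5773, h=4.5540
θ=294°:   candidates: C₊=(6.4658,4.3102) cross=39.354; C₋=(7.4286,-4.7467) cross=-39.354
θ=294°:   branch - wants cross < 0 → take C=(7.4286,-4.7467) (cross=-39.354)
θ=294°: ex = (C−B)/|BC| = (0.8777,-0.4791); ey = (0.4791,0.8777)
θ=294°: P = B + 1.82·ex + -2.63·ey = (0.7441,-4.0940)

θ=255°: 0.20 -4.13
θ=294°: 0.74 -4.09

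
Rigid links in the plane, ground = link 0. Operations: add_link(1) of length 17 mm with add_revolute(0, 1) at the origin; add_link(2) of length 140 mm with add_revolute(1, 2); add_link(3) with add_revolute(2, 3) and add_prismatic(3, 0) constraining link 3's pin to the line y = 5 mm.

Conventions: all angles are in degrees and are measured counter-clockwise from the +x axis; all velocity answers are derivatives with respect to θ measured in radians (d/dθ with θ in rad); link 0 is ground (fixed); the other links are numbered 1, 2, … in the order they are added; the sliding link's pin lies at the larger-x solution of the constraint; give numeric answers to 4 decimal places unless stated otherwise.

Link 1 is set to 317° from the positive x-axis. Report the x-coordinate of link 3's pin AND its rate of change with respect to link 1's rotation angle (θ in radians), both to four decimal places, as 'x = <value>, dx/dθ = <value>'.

geometry: r = 17 mm, L = 140 mm, e = 5 mm
crank pin P = (r cos θ, r sin θ) = (12.433013, -11.593972)
h = r sin θ − e = -11.593972 − 5 = -16.593972
x = r cos θ + √(L² − h²) = 12.433013 + 139.013093 = 151.446106
dx/dθ = −r sin θ − h·r cos θ/√(L² − h²) (θ in radians; h = -16.593972) = 13.078099

x = 151.4461, dx/dθ = 13.0781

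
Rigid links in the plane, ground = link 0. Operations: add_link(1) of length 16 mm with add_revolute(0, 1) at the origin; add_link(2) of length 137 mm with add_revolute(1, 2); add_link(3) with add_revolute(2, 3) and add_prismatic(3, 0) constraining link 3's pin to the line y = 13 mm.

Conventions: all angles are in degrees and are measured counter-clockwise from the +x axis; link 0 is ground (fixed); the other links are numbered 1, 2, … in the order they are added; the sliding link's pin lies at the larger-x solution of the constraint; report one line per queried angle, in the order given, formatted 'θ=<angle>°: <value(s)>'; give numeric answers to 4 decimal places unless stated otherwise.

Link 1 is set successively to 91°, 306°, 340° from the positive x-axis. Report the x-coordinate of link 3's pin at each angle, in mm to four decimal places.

geometry: r = 16 mm, L = 137 mm, e = 13 mm
θ=91°: crank pin P = (r cos θ, r sin θ) = (-0.279239, 15.997563)
θ=91°: h = r sin θ − e = 15.997563 − 13 = 2.997563
θ=91°: x = r cos θ + √(L² − h²) = -0.279239 + 136.967203 = 136.687964
θ=306°: crank pin P = (r cos θ, r sin θ) = (9.404564, -12.944272)
θ=306°: h = r sin θ − e = -12.944272 − 13 = -25.944272
θ=306°: x = r cos θ + √(L² − h²) = 9.404564 + 134.520983 = 143.925547
θ=340°: crank pin P = (r cos θ, r sin θ) = (15.035082, -5.472322)
θ=340°: h = r sin θ − e = -5.472322 − 13 = -18.472322
θ=340°: x = r cos θ + √(L² − h²) = 15.035082 + 135.748935 = 150.784017

θ=91°: 136.6880
θ=306°: 143.9255
θ=340°: 150.7840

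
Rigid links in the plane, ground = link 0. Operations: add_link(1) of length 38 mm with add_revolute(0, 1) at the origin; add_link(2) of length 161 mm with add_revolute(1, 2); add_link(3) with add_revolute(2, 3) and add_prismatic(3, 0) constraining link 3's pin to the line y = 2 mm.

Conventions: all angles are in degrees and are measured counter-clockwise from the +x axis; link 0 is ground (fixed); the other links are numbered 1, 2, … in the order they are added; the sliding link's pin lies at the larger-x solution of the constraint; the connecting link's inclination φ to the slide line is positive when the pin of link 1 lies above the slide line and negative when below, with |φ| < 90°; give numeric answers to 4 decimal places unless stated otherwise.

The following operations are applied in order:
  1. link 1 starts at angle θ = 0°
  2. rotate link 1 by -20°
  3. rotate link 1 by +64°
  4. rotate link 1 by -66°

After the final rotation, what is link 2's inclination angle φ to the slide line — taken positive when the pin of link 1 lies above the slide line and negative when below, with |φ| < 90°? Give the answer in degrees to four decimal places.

geometry: r = 38 mm, L = 161 mm, e = 2 mm; θ starts at 0°
rotate link 1 by -20°: θ ← 0° -20° = -20°
rotate link 1 by +64°: θ ← -20° +64° = 44°
rotate link 1 by -66°: θ ← 44° -66° = -22°
h = r sin θ − e = -14.235051 − 2 = -16.235051
sin φ = h / L = -16.235051 / 161 = -0.10083882
φ = arcsin(-0.10083882) = -5.787476°

-5.7875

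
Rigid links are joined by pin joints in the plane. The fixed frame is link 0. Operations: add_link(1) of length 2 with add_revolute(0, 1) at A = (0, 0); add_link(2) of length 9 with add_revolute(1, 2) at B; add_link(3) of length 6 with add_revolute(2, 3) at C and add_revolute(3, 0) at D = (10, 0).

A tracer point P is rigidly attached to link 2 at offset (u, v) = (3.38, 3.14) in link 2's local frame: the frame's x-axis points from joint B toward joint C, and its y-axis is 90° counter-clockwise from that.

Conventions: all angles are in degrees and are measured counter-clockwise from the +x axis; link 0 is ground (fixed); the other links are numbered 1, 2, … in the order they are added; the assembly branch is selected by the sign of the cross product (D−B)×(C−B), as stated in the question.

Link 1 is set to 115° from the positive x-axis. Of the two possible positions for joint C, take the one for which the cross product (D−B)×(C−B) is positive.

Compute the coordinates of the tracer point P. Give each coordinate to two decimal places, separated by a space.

A=(0,0), D=(10.00,0)
B = A + 2.00·(cos115°, sin115°) = (-0.8452, 1.8126)
|BD| = 10.9957
circle(B,9.00) ∩ circle(D,6.00): a=7.5441, h=4.9078
  candidates: C₊=(7.4047,5.4097) cross=53.965; C₋=(5.7866,-4.2717) cross=-53.965
  branch + wants cross > 0 → take C=(7.4047,5.4097) (cross=53.965)
ex = (C−B)/|BC| = (0.9167,0.3997); ey = (-0.3997,0.9167)
P = B + 3.38·ex + 3.14·ey = (0.9981,6.0418)

1.00 6.04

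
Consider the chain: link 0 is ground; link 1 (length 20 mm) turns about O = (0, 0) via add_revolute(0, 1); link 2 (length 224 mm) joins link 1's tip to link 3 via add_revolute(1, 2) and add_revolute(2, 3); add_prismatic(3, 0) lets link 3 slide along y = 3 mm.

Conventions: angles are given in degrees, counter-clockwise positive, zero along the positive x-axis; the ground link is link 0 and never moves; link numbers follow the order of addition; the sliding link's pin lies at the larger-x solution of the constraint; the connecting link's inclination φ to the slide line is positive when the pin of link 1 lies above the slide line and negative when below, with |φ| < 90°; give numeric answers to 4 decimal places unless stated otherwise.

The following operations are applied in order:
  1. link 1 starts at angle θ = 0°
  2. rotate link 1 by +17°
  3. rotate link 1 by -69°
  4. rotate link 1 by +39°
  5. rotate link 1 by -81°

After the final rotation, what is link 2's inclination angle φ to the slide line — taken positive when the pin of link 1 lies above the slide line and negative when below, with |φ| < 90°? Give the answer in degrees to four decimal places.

geometry: r = 20 mm, L = 224 mm, e = 3 mm; θ starts at 0°
rotate link 1 by +17°: θ ← 0° +17° = 17°
rotate link 1 by -69°: θ ← 17° -69° = -52°
rotate link 1 by +39°: θ ← -52° +39° = -13°
rotate link 1 by -81°: θ ← -13° -81° = -94°
h = r sin θ − e = -19.951281 − 3 = -22.951281
sin φ = h / L = -22.951281 / 224 = -0.10246108
φ = arcsin(-0.10246108) = -5.880908°

-5.8809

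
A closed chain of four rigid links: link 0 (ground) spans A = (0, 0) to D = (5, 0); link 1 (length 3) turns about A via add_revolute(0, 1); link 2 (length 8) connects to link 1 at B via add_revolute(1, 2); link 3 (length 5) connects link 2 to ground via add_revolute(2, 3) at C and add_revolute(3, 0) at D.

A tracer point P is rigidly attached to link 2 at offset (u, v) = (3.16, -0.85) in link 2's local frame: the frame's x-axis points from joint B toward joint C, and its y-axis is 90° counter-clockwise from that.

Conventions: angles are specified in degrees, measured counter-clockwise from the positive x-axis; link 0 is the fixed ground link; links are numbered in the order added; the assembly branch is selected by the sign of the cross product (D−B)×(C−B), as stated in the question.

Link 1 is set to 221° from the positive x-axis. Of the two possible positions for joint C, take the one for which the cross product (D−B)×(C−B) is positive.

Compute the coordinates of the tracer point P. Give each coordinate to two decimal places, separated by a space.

A=(0,0), D=(5.00,0)
B = A + 3.00·(cos221°, sin221°) = (-2.2641, -1.9682)
|BD| = 7.5260
circle(B,8.00) ∩ circle(D,5.00): a=6.3540, h=4.8607
  candidates: C₊=(2.5976,4.3850) cross=36.582; C₋=(5.1399,-4.9980) cross=-36.582
  branch + wants cross > 0 → take C=(2.5976,4.3850) (cross=36.582)
ex = (C−B)/|BC| = (0.6077,0.7942); ey = (-0.7942,0.6077)
P = B + 3.16·ex + -0.85·ey = (0.3313,0.0248)

0.33 0.02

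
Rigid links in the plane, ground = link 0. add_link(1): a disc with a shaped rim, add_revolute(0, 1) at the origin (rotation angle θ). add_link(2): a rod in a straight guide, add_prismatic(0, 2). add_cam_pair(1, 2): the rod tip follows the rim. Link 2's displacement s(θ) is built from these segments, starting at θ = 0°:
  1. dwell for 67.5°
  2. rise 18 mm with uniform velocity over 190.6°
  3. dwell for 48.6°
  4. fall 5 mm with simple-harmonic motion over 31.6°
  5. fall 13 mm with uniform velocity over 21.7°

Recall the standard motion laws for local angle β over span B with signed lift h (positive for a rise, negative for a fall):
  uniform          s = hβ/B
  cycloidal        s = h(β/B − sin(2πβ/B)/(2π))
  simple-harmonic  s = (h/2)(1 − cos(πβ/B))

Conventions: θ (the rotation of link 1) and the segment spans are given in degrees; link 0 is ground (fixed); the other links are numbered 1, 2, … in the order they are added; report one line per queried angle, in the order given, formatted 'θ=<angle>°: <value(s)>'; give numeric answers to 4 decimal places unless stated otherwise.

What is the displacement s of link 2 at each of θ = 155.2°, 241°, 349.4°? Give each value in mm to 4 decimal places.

segment 1 (0° to 67.5°, dwell): s unchanged at 0.0000
θ = 155.2° falls in segment 2 (67.5° to 258.1°, uniform, h = 18): β = 155.2 − 67.5 = 87.7°, B = 190.6°; Δs = 18·87.7/190.6 = 8.2823; s = 0.0000 + 8.2823 = 8.2823
θ = 241° falls in segment 2 (67.5° to 258.1°, uniform, h = 18): β = 241 − 67.5 = 173.5°, B = 190.6°; Δs = 18·173.5/190.6 = 16.3851; s = 0.0000 + 16.3851 = 16.3851
segment 2 (67.5° to 258.1°, uniform, h = 18) is passed completely: s = 0.0000 + (18) = 18.0000
segment 3 (258.1° to 306.7°, dwell): s unchanged at 18.0000
segment 4 (306.7° to 338.3°, simple-harmonic, h = -5) is passed completely: s = 18.0000 + (-5) = 13.0000
θ = 349.4° falls in segment 5 (338.3° to 360°, uniform, h = -13): β = 349.4 − 338.3 = 11.1°, B = 21.7°; Δs = -13·11.1/21.7 = -6.6498; s = 13.0000 − 6.6498 = 6.3502

θ=155.2°: 8.2823
θ=241°: 16.3851
θ=349.4°: 6.3502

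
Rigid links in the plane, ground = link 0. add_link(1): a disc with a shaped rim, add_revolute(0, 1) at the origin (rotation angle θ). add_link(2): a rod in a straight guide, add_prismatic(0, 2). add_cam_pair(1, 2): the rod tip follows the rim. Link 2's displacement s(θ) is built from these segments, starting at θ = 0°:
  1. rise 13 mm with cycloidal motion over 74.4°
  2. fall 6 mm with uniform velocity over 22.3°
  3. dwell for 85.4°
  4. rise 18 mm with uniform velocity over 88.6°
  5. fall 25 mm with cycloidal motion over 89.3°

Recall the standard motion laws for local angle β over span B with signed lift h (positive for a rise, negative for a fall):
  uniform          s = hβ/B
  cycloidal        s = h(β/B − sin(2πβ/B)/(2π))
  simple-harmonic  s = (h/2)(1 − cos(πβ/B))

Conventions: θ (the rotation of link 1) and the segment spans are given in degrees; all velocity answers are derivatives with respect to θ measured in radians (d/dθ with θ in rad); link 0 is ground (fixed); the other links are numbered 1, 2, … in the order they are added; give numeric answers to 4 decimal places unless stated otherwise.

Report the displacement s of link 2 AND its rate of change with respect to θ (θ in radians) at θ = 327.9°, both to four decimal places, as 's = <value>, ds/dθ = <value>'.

segment 1 (0° to 74.4°, cycloidal, h = 13) is passed completely: s = 0.0000 + (13) = 13.0000
segment 2 (74.4° to 96.7°, uniform, h = -6) is passed completely: s = 13.0000 + (-6) = 7.0000
segment 3 (96.7° to 182.1°, dwell): s unchanged at 7.0000
segment 4 (182.1° to 270.7°, uniform, h = 18) is passed completely: s = 7.0000 + (18) = 25.0000
θ = 327.9° falls in segment 5 (270.7° to 360°, cycloidal, h = -25): β = 327.9 − 270.7 = 57.2°, B = 89.3°; Δs = -25·(0.6405 − sin(2π·0.6405)/(2π)) = -19.0878; s = 25.0000 − 19.0878 = 5.9122
velocity in seg [270.7°–360°] (cycloidal), θ in radians: β = 57.2° = 0.9983 rad, B = 89.3° = 1.5586 rad; ds/dθ = (h/B)(1 − cos(2πβ/B)) = ((-25)/1.5586)(1 − cos(2π·0.6405)) = -26.222894 mm/rad

s = 5.9122, ds/dθ = -26.2229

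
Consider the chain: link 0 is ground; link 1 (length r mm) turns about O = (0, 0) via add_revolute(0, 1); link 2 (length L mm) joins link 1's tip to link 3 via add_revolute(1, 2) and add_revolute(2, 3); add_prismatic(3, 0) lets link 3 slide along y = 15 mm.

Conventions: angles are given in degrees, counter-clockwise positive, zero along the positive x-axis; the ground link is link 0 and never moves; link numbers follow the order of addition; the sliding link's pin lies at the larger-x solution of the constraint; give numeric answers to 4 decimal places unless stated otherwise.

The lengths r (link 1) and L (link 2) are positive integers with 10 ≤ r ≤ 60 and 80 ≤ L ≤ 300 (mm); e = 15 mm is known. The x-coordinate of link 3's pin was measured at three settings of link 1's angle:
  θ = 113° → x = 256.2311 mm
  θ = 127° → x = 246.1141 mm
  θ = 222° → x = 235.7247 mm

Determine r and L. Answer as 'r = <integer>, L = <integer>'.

constraint per measurement: (x − r cos θ)² + (r sin θ − e)² = L²
subtracting the θ₁ and θ₂ equations cancels the r² and L² terms:
r = (x₁² − x₂²) / (2[(x₁cos θ₁ + e sin θ₁) − (x₂cos θ₂ + e sin θ₂)]) = 51.0000 → r = 51
L² = (x₁ − r cos θ₁)² + (r sin θ₁ − e)² = 77283.9858 → L = 278.0000 → L = 278
check at θ₃=222°: x = 235.7247 (printed 235.7247) ✓

r = 51, L = 278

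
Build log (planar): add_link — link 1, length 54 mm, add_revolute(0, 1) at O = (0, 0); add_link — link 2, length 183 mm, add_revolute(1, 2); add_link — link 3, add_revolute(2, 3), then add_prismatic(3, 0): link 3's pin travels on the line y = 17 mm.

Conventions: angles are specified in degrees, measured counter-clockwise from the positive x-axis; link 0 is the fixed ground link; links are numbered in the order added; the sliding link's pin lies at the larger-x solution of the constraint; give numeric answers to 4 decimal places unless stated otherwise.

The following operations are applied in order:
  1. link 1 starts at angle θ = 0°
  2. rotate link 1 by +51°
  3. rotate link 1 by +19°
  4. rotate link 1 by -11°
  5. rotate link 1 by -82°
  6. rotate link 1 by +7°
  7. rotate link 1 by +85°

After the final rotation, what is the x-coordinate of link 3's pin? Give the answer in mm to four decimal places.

geometry: r = 54 mm, L = 183 mm, e = 17 mm; θ starts at 0°
rotate link 1 by +51°: θ ← 0° +51° = 51°
rotate link 1 by +19°: θ ← 51° +19° = 70°
rotate link 1 by -11°: θ ← 70° -11° = 59°
rotate link 1 by -82°: θ ← 59° -82° = -23°
rotate link 1 by +7°: θ ← -23° +7° = -16°
rotate link 1 by +85°: θ ← -16° +85° = 69°
crank pin P = (r cos θ, r sin θ) = (19.351869, 50.413343)
h = r sin θ − e = 50.413343 − 17 = 33.413343
x = r cos θ + √(L² − h²) = 19.351869 + 179.923730 = 199.275599

199.2756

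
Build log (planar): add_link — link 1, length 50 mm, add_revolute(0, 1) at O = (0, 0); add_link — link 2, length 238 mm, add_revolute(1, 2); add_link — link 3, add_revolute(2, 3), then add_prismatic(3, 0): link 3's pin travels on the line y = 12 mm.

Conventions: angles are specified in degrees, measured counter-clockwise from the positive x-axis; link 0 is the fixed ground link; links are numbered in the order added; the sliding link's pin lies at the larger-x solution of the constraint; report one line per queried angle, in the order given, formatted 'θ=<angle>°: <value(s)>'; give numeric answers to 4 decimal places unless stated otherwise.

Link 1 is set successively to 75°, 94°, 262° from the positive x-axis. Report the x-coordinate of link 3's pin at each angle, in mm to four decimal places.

geometry: r = 50 mm, L = 238 mm, e = 12 mm
θ=75°: crank pin P = (r cos θ, r sin θ) = (12.940952, 48.296291)
θ=75°: h = r sin θ − e = 48.296291 − 12 = 36.296291
θ=75°: x = r cos θ + √(L² − h²) = 12.940952 + 235.216027 = 248.156979
θ=94°: crank pin P = (r cos θ, r sin θ) = (-3.487824, 49.878203)
θ=94°: h = r sin θ − e = 49.878203 − 12 = 37.878203
θ=94°: x = r cos θ + √(L² − h²) = -3.487824 + 234.966469 = 231.478646
θ=262°: crank pin P = (r cos θ, r sin θ) = (-6.958655, -49.513403)
θ=262°: h = r sin θ − e = -49.513403 − 12 = -61.513403
θ=262°: x = r cos θ + √(L² − h²) = -6.958655 + 229.913247 = 222.954592

θ=75°: 248.1570
θ=94°: 231.4786
θ=262°: 222.9546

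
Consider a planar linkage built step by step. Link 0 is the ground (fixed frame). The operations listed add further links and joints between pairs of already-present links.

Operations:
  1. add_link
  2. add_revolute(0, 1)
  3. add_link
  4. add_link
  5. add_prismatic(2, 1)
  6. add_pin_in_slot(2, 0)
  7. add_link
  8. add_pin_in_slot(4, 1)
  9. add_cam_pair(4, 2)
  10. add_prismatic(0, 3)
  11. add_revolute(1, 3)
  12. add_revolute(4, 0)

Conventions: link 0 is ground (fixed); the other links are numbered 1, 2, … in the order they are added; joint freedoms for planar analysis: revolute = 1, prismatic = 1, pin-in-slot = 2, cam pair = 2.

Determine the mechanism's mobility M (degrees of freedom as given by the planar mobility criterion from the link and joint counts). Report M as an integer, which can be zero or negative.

link 0 = ground. State L|J1|J2 = 1|0|0
+link1  2|0|0
R(0,1) f=1→J1  2|1|0
+link2  3|1|0
+link3  4|1|0
P(2,1) f=1→J1  4|2|0
PS(2,0) f=2→J2  4|2|1
+link4  5|2|1
PS(4,1) f=2→J2  5|2|2
C(4,2) f=2→J2  5|2|3
P(0,3) f=1→J1  5|3|3
R(1,3) f=1→J1  5|4|3
R(4,0) f=1→J1  5|5|3
M = 3(5−1)−2·5−3 = 12−10−3 = -1

M = -1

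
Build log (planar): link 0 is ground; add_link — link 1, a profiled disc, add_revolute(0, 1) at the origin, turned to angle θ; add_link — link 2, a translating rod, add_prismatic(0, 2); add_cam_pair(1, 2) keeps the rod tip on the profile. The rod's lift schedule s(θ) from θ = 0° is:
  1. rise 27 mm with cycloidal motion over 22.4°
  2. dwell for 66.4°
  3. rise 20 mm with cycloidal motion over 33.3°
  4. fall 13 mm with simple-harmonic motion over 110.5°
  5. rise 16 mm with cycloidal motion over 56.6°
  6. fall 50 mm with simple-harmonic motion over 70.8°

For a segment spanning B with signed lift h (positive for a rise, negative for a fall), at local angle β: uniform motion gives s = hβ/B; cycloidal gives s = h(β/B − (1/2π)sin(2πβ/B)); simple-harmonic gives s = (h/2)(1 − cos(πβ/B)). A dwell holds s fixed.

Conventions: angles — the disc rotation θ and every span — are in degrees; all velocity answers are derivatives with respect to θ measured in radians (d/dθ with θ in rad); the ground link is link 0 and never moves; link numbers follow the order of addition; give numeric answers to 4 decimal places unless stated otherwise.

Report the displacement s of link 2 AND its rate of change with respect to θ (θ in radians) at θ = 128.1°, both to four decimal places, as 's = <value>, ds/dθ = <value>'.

seg 1 [0°–22.4°] cycloidal, h=27: full span → s += 27 → s = 27.0000
seg 2 [22.4°–88.8°] dwell: s stays 27.0000
seg 3 [88.8°–122.1°] cycloidal, h=20: full span → s += 20 → s = 47.0000
seg 4 [122.1°–232.6°] simple-harmonic, h=-13: θ=128.1° here. β=6, B=110.5. -13/2·(1 − cos(π·0.0543)) = -0.0943 → s = 46.9057
velocity in seg [122.1°–232.6°] (simple-harmonic), θ in radians: β = 6° = 0.1047 rad, B = 110.5° = 1.9286 rad; ds/dθ = (πh/(2B)) sin(πβ/B) = (π·(-13)/(2·1.9286)) sin(π·0.0543) = -1.797439 mm/rad

s = 46.9057, ds/dθ = -1.7974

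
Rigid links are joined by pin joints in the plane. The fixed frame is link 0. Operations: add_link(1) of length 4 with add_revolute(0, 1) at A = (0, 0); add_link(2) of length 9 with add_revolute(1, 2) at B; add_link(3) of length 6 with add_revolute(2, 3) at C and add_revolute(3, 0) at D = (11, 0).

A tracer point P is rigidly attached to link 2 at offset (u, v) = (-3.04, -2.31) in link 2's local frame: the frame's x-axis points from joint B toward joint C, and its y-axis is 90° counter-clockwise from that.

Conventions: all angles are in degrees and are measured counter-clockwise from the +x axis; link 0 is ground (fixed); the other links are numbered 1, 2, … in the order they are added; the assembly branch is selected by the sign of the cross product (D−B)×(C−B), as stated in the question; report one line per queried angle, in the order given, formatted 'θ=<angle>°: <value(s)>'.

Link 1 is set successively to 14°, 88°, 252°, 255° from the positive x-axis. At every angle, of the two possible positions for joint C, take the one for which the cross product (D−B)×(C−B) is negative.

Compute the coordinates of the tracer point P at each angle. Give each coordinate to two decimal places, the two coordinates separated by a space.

A=(0,0), D=(11.00,0)
θ=14°: B = A + 4.00·(cos14°, sin14°) = (3.8812, 0.9677)
θ=14°: |BD| = 7.1843
θ=14°: circle(B,9.00) ∩ circle(D,6.00): a=6.7240, h=5.9823
θ=14°:   candidates: C₊=(11.3497,5.9898) cross=42.979; C₋=(9.7381,-5.8658) cross=-42.979
θ=14°:   branch - wants cross < 0 → take C=(9.7381,-5.8658) (cross=-42.979)
θ=14°: ex = (C−B)/|BC| = (0.6508,-0.7593); ey = (0.7593,0.6508)
θ=14°: P = B + -3.04·ex + -2.31·ey = (0.1489,1.7726)
θ=88°: B = A + 4.00·(cos88°, sin88°) = (0.1396, 3.9976)
θ=88°: |BD| = 11.5728
θ=88°: circle(B,9.00) ∩ circle(D,6.00): a=7.7306, h=4.6084
θ=88°:   candidates: C₊=(8.9862,5.6520) cross=53.332; C₋=(5.8025,-2.9976) cross=-53.332
θ=88°:   branch - wants cross < 0 → take C=(5.8025,-2.9976) (cross=-53.332)
θ=88°: ex = (C−B)/|BC| = (0.6292,-0.7772); ey = (0.7772,0.6292)
θ=88°: P = B + -3.04·ex + -2.31·ey = (-3.5686,4.9069)
θ=252°: B = A + 4.00·(cos252°, sin252°) = (-1.2361, -3.8042)
θ=252°: |BD| = 12.8138
θ=252°: circle(B,9.00) ∩ circle(D,6.00): a=8.1628, h=3.7906
θ=252°:   candidates: C₊=(5.4334,2.2389) cross=48.572; C₋=(7.6841,-5.0005) cross=-48.572
θ=252°:   branch - wants cross < 0 → take C=(7.6841,-5.0005) (cross=-48.572)
θ=252°: ex = (C−B)/|BC| = (0.9911,-0.1329); ey = (0.1329,0.9911)
θ=252°: P = B + -3.04·ex + -2.31·ey = (-4.5561,-5.6897)
θ=255°: B = A + 4.00·(cos255°, sin255°) = (-1.0353, -3.8637)
θ=255°: |BD| = 12.6403
θ=255°: circle(B,9.00) ∩ circle(D,6.00): a=8.1002, h=3.9227
θ=255°:   candidates: C₊=(5.4782,2.3472) cross=49.584; C₋=(7.8762,-5.1227) cross=-49.584
θ=255°:   branch - wants cross < 0 → take C=(7.8762,-5.1227) (cross=-49.584)
θ=255°: ex = (C−B)/|BC| = (0.9902,-0.1399); ey = (0.1399,0.9902)
θ=255°: P = B + -3.04·ex + -2.31·ey = (-4.3685,-5.7257)

θ=14°: 0.15 1.77
θ=88°: -3.57 4.91
θ=252°: -4.56 -5.69
θ=255°: -4.37 -5.73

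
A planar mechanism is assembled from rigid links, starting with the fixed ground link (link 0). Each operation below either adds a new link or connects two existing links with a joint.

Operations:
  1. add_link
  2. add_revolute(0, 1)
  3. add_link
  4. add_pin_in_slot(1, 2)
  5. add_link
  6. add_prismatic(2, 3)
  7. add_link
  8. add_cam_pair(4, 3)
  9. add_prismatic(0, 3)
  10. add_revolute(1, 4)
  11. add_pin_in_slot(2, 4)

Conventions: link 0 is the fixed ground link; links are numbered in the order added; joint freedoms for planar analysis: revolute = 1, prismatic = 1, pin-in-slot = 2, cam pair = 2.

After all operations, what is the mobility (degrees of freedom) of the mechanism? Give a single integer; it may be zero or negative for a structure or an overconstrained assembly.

link 0 = ground. State L|J1|J2 = 1|0|0
+link1  2|0|0
R(0,1) f=1→J1  2|1|0
+link2  3|1|0
PS(1,2) f=2→J2  3|1|1
+link3  4|1|1
P(2,3) f=1→J1  4|2|1
+link4  5|2|1
C(4,3) f=2→J2  5|2|2
P(0,3) f=1→J1  5|3|2
R(1,4) f=1→J1  5|4|2
PS(2,4) f=2→J2  5|4|3
M = 3(5−1)−2·4−3 = 12−8−3 = 1

M = 1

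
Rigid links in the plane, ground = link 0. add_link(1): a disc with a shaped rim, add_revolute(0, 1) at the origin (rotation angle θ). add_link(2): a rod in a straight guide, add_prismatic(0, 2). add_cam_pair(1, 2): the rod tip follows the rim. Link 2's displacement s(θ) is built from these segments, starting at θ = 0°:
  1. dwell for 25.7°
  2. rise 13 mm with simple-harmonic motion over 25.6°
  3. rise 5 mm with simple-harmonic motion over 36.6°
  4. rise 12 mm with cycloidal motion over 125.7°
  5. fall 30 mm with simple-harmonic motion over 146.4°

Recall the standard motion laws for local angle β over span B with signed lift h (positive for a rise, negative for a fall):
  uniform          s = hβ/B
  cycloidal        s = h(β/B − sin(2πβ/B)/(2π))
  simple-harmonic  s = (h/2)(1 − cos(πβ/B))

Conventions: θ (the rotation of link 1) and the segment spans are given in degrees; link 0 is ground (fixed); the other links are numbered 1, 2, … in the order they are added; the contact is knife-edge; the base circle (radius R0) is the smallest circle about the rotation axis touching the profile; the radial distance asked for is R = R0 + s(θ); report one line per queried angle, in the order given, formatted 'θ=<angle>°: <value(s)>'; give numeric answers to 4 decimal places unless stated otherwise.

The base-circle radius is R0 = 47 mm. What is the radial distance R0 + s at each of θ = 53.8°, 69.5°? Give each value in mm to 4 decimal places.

segment 1 (0° to 25.7°, dwell): s unchanged at 0.0000
segment 2 (25.7° to 51.3°, simple-harmonic, h = 13) is passed completely: s = 0.0000 + (13) = 13.0000
θ = 53.8° falls in segment 3 (51.3° to 87.9°, simple-harmonic, h = 5): β = 53.8 − 51.3 = 2.5°, B = 36.6°; Δs = 5/2·(1 − cos(π·0.0683)) = 0.0573; s = 13.0000 + 0.0573 = 13.0573
θ = 69.5° falls in segment 3 (51.3° to 87.9°, simple-harmonic, h = 5): β = 69.5 − 51.3 = 18.2°, B = 36.6°; Δs = 5/2·(1 − cos(π·0.4973)) = 2.4785; s = 13.0000 + 2.4785 = 15.4785
θ=53.8°: R = R0 + s = 47 + 13.0573 = 60.0573
θ=69.5°: R = R0 + s = 47 + 15.4785 = 62.4785

θ=53.8°: 60.0573
θ=69.5°: 62.4785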